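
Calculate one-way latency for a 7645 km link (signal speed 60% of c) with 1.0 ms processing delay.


Speed = 0.6 * 3e5 km/s = 180000 km/s
Propagation delay = 7645 / 180000 = 0.0425 s = 42.4722 ms
Processing delay = 1.0 ms
Total one-way latency = 43.4722 ms


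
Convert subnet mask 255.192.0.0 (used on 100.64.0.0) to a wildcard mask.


Subnet mask: 255.192.0.0
Wildcard = 255.255.255.255 - subnet mask
255 - 255 = 0
255 - 192 = 63
255 - 0 = 255
255 - 0 = 255
Wildcard: 0.63.255.255


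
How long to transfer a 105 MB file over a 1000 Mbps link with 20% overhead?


Effective throughput = 1000 * (1 - 20/100) = 800 Mbps
File size in Mb = 105 * 8 = 840 Mb
Time = 840 / 800
Time = 1.05 seconds


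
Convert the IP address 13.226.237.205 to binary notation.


13 = 00001101
226 = 11100010
237 = 11101101
205 = 11001101
Binary: 00001101.11100010.11101101.11001101


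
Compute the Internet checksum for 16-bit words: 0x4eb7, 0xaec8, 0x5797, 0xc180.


Sum all words (with carry folding):
+ 0x4eb7 = 0x4eb7
+ 0xaec8 = 0xfd7f
+ 0x5797 = 0x5517
+ 0xc180 = 0x1698
One's complement: ~0x1698
Checksum = 0xe967


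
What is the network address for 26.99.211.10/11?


IP:   00011010.01100011.11010011.00001010
Mask: 11111111.11100000.00000000.00000000
AND operation:
Net:  00011010.01100000.00000000.00000000
Network: 26.96.0.0/11


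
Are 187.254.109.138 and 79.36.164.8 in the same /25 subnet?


Mask: 255.255.255.128
187.254.109.138 AND mask = 187.254.109.128
79.36.164.8 AND mask = 79.36.164.0
No, different subnets (187.254.109.128 vs 79.36.164.0)


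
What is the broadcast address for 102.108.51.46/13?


Network: 102.104.0.0/13
Host bits = 19
Set all host bits to 1:
Broadcast: 102.111.255.255


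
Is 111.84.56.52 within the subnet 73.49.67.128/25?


Subnet network: 73.49.67.128
Test IP AND mask: 111.84.56.0
No, 111.84.56.52 is not in 73.49.67.128/25


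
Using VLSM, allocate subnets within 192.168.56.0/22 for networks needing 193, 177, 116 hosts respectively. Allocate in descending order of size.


193 hosts -> /24 (254 usable): 192.168.56.0/24
177 hosts -> /24 (254 usable): 192.168.57.0/24
116 hosts -> /25 (126 usable): 192.168.58.0/25
Allocation: 192.168.56.0/24 (193 hosts, 254 usable); 192.168.57.0/24 (177 hosts, 254 usable); 192.168.58.0/25 (116 hosts, 126 usable)


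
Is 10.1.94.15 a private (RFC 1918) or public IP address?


RFC 1918 private ranges:
  10.0.0.0/8 (10.0.0.0 - 10.255.255.255)
  172.16.0.0/12 (172.16.0.0 - 172.31.255.255)
  192.168.0.0/16 (192.168.0.0 - 192.168.255.255)
Private (in 10.0.0.0/8)


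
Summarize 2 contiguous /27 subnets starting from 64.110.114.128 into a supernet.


Original prefix: /27
Number of subnets: 2 = 2^1
New prefix = 27 - 1 = 26
Supernet: 64.110.114.128/26


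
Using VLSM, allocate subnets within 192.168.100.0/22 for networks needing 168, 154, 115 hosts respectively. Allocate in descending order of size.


168 hosts -> /24 (254 usable): 192.168.100.0/24
154 hosts -> /24 (254 usable): 192.168.101.0/24
115 hosts -> /25 (126 usable): 192.168.102.0/25
Allocation: 192.168.100.0/24 (168 hosts, 254 usable); 192.168.101.0/24 (154 hosts, 254 usable); 192.168.102.0/25 (115 hosts, 126 usable)


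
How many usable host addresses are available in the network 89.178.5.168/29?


Host bits = 32 - 29 = 3
Total addresses = 2^3 = 8
Usable = total - 2 (network and broadcast)
Usable hosts: 6


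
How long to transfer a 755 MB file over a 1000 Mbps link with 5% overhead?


Effective throughput = 1000 * (1 - 5/100) = 950 Mbps
File size in Mb = 755 * 8 = 6040 Mb
Time = 6040 / 950
Time = 6.3579 seconds


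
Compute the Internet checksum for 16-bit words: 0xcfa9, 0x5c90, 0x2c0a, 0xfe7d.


Sum all words (with carry folding):
+ 0xcfa9 = 0xcfa9
+ 0x5c90 = 0x2c3a
+ 0x2c0a = 0x5844
+ 0xfe7d = 0x56c2
One's complement: ~0x56c2
Checksum = 0xa93d


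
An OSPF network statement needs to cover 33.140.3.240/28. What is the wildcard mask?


Subnet mask: 255.255.255.240
Wildcard = 255.255.255.255 - subnet mask
255 - 255 = 0
255 - 255 = 0
255 - 255 = 0
255 - 240 = 15
Wildcard: 0.0.0.15


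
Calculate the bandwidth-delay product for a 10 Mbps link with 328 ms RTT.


BDP = bandwidth * RTT
= 10 Mbps * 328 ms
= 10 * 1e6 * 328 / 1000 bits
= 3280000 bits
= 410000 bytes
= 400.3906 KB
BDP = 3280000 bits (410000 bytes)


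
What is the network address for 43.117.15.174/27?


IP:   00101011.01110101.00001111.10101110
Mask: 11111111.11111111.11111111.11100000
AND operation:
Net:  00101011.01110101.00001111.10100000
Network: 43.117.15.160/27


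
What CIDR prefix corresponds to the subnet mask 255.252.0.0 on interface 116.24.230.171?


Binary: 11111111.11111100.00000000.00000000
Count leading 1s
Prefix: /14


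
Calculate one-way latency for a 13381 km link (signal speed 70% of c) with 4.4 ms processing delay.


Speed = 0.7 * 3e5 km/s = 210000 km/s
Propagation delay = 13381 / 210000 = 0.0637 s = 63.719 ms
Processing delay = 4.4 ms
Total one-way latency = 68.119 ms


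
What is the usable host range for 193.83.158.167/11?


Network: 193.64.0.0
Broadcast: 193.95.255.255
First usable = network + 1
Last usable = broadcast - 1
Range: 193.64.0.1 to 193.95.255.254


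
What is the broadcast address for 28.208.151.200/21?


Network: 28.208.144.0/21
Host bits = 11
Set all host bits to 1:
Broadcast: 28.208.151.255


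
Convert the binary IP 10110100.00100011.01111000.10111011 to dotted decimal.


10110100 = 180
00100011 = 35
01111000 = 120
10111011 = 187
IP: 180.35.120.187


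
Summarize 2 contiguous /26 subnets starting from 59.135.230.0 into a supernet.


Original prefix: /26
Number of subnets: 2 = 2^1
New prefix = 26 - 1 = 25
Supernet: 59.135.230.0/25


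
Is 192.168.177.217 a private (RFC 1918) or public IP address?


RFC 1918 private ranges:
  10.0.0.0/8 (10.0.0.0 - 10.255.255.255)
  172.16.0.0/12 (172.16.0.0 - 172.31.255.255)
  192.168.0.0/16 (192.168.0.0 - 192.168.255.255)
Private (in 192.168.0.0/16)


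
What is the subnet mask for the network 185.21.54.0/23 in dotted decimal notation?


/23 means 23 network bits, 9 host bits
Binary: 11111111111111111111111000000000
Mask: 255.255.254.0


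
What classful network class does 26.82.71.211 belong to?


First octet: 26
Binary: 00011010
0xxxxxxx -> Class A (1-126)
Class A, default mask 255.0.0.0 (/8)


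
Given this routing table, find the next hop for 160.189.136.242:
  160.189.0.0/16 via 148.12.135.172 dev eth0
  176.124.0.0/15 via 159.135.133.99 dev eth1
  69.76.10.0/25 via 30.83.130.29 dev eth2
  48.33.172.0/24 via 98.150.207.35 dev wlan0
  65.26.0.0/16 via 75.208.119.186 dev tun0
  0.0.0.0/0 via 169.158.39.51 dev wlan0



Longest prefix match for 160.189.136.242:
  /16 160.189.0.0: MATCH
  /15 176.124.0.0: no
  /25 69.76.10.0: no
  /24 48.33.172.0: no
  /16 65.26.0.0: no
  /0 0.0.0.0: MATCH
Selected: next-hop 148.12.135.172 via eth0 (matched /16)


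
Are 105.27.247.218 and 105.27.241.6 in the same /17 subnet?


Mask: 255.255.128.0
105.27.247.218 AND mask = 105.27.128.0
105.27.241.6 AND mask = 105.27.128.0
Yes, same subnet (105.27.128.0)


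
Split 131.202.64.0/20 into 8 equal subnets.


New prefix = 20 + 3 = 23
Each subnet has 512 addresses
  131.202.64.0/23
  131.202.66.0/23
  131.202.68.0/23
  131.202.70.0/23
  131.202.72.0/23
  131.202.74.0/23
  131.202.76.0/23
  131.202.78.0/23
Subnets: 131.202.64.0/23, 131.202.66.0/23, 131.202.68.0/23, 131.202.70.0/23, 131.202.72.0/23, 131.202.74.0/23, 131.202.76.0/23, 131.202.78.0/23


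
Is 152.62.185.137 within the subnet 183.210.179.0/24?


Subnet network: 183.210.179.0
Test IP AND mask: 152.62.185.0
No, 152.62.185.137 is not in 183.210.179.0/24


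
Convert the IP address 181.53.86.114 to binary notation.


181 = 10110101
53 = 00110101
86 = 01010110
114 = 01110010
Binary: 10110101.00110101.01010110.01110010


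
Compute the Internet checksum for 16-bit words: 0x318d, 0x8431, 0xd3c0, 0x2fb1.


Sum all words (with carry folding):
+ 0x318d = 0x318d
+ 0x8431 = 0xb5be
+ 0xd3c0 = 0x897f
+ 0x2fb1 = 0xb930
One's complement: ~0xb930
Checksum = 0x46cf


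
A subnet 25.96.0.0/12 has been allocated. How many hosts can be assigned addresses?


Host bits = 32 - 12 = 20
Total addresses = 2^20 = 1048576
Usable = total - 2 (network and broadcast)
Usable hosts: 1048574


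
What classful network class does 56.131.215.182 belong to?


First octet: 56
Binary: 00111000
0xxxxxxx -> Class A (1-126)
Class A, default mask 255.0.0.0 (/8)


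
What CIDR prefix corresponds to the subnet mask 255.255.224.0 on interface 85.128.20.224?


Binary: 11111111.11111111.11100000.00000000
Count leading 1s
Prefix: /19


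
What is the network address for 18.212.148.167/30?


IP:   00010010.11010100.10010100.10100111
Mask: 11111111.11111111.11111111.11111100
AND operation:
Net:  00010010.11010100.10010100.10100100
Network: 18.212.148.164/30


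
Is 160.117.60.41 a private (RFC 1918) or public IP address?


RFC 1918 private ranges:
  10.0.0.0/8 (10.0.0.0 - 10.255.255.255)
  172.16.0.0/12 (172.16.0.0 - 172.31.255.255)
  192.168.0.0/16 (192.168.0.0 - 192.168.255.255)
Public (not in any RFC 1918 range)


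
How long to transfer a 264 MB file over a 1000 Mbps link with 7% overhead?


Effective throughput = 1000 * (1 - 7/100) = 930.0 Mbps
File size in Mb = 264 * 8 = 2112 Mb
Time = 2112 / 930.0
Time = 2.271 seconds


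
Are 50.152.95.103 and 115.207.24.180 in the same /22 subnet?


Mask: 255.255.252.0
50.152.95.103 AND mask = 50.152.92.0
115.207.24.180 AND mask = 115.207.24.0
No, different subnets (50.152.92.0 vs 115.207.24.0)


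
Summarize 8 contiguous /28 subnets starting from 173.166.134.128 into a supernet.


Original prefix: /28
Number of subnets: 8 = 2^3
New prefix = 28 - 3 = 25
Supernet: 173.166.134.128/25


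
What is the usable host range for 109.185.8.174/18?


Network: 109.185.0.0
Broadcast: 109.185.63.255
First usable = network + 1
Last usable = broadcast - 1
Range: 109.185.0.1 to 109.185.63.254


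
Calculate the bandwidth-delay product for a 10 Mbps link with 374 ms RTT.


BDP = bandwidth * RTT
= 10 Mbps * 374 ms
= 10 * 1e6 * 374 / 1000 bits
= 3740000 bits
= 467500 bytes
= 456.543 KB
BDP = 3740000 bits (467500 bytes)


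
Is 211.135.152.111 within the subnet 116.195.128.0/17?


Subnet network: 116.195.128.0
Test IP AND mask: 211.135.128.0
No, 211.135.152.111 is not in 116.195.128.0/17


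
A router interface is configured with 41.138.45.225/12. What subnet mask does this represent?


/12 means 12 network bits, 20 host bits
Binary: 11111111111100000000000000000000
Mask: 255.240.0.0


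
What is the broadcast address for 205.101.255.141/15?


Network: 205.100.0.0/15
Host bits = 17
Set all host bits to 1:
Broadcast: 205.101.255.255


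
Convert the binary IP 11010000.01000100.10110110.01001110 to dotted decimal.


11010000 = 208
01000100 = 68
10110110 = 182
01001110 = 78
IP: 208.68.182.78


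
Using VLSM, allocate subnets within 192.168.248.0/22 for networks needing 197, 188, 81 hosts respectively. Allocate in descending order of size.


197 hosts -> /24 (254 usable): 192.168.248.0/24
188 hosts -> /24 (254 usable): 192.168.249.0/24
81 hosts -> /25 (126 usable): 192.168.250.0/25
Allocation: 192.168.248.0/24 (197 hosts, 254 usable); 192.168.249.0/24 (188 hosts, 254 usable); 192.168.250.0/25 (81 hosts, 126 usable)


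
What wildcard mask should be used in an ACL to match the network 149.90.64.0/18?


Subnet mask: 255.255.192.0
Wildcard = 255.255.255.255 - subnet mask
255 - 255 = 0
255 - 255 = 0
255 - 192 = 63
255 - 0 = 255
Wildcard: 0.0.63.255


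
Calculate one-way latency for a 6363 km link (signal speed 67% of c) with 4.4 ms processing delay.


Speed = 0.67 * 3e5 km/s = 201000 km/s
Propagation delay = 6363 / 201000 = 0.0317 s = 31.6567 ms
Processing delay = 4.4 ms
Total one-way latency = 36.0567 ms


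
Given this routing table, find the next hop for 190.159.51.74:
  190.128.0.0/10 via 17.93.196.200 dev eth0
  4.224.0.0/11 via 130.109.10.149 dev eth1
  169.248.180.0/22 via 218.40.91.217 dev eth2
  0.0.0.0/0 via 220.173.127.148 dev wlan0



Longest prefix match for 190.159.51.74:
  /10 190.128.0.0: MATCH
  /11 4.224.0.0: no
  /22 169.248.180.0: no
  /0 0.0.0.0: MATCH
Selected: next-hop 17.93.196.200 via eth0 (matched /10)


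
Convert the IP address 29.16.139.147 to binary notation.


29 = 00011101
16 = 00010000
139 = 10001011
147 = 10010011
Binary: 00011101.00010000.10001011.10010011


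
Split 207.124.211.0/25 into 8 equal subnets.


New prefix = 25 + 3 = 28
Each subnet has 16 addresses
  207.124.211.0/28
  207.124.211.16/28
  207.124.211.32/28
  207.124.211.48/28
  207.124.211.64/28
  207.124.211.80/28
  207.124.211.96/28
  207.124.211.112/28
Subnets: 207.124.211.0/28, 207.124.211.16/28, 207.124.211.32/28, 207.124.211.48/28, 207.124.211.64/28, 207.124.211.80/28, 207.124.211.96/28, 207.124.211.112/28


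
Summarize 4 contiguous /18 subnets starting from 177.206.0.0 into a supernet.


Original prefix: /18
Number of subnets: 4 = 2^2
New prefix = 18 - 2 = 16
Supernet: 177.206.0.0/16


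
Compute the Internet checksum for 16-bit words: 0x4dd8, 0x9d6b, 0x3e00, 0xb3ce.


Sum all words (with carry folding):
+ 0x4dd8 = 0x4dd8
+ 0x9d6b = 0xeb43
+ 0x3e00 = 0x2944
+ 0xb3ce = 0xdd12
One's complement: ~0xdd12
Checksum = 0x22ed


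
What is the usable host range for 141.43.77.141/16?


Network: 141.43.0.0
Broadcast: 141.43.255.255
First usable = network + 1
Last usable = broadcast - 1
Range: 141.43.0.1 to 141.43.255.254


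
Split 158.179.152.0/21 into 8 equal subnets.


New prefix = 21 + 3 = 24
Each subnet has 256 addresses
  158.179.152.0/24
  158.179.153.0/24
  158.179.154.0/24
  158.179.155.0/24
  158.179.156.0/24
  158.179.157.0/24
  158.179.158.0/24
  158.179.159.0/24
Subnets: 158.179.152.0/24, 158.179.153.0/24, 158.179.154.0/24, 158.179.155.0/24, 158.179.156.0/24, 158.179.157.0/24, 158.179.158.0/24, 158.179.159.0/24


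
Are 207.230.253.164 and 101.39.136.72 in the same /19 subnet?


Mask: 255.255.224.0
207.230.253.164 AND mask = 207.230.224.0
101.39.136.72 AND mask = 101.39.128.0
No, different subnets (207.230.224.0 vs 101.39.128.0)


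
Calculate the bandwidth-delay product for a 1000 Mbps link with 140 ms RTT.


BDP = bandwidth * RTT
= 1000 Mbps * 140 ms
= 1000 * 1e6 * 140 / 1000 bits
= 140000000 bits
= 17500000 bytes
= 17089.8438 KB
BDP = 140000000 bits (17500000 bytes)


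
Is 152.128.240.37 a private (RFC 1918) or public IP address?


RFC 1918 private ranges:
  10.0.0.0/8 (10.0.0.0 - 10.255.255.255)
  172.16.0.0/12 (172.16.0.0 - 172.31.255.255)
  192.168.0.0/16 (192.168.0.0 - 192.168.255.255)
Public (not in any RFC 1918 range)


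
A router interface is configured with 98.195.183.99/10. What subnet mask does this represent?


/10 means 10 network bits, 22 host bits
Binary: 11111111110000000000000000000000
Mask: 255.192.0.0


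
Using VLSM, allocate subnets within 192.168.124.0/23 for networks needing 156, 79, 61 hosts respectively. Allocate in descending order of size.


156 hosts -> /24 (254 usable): 192.168.124.0/24
79 hosts -> /25 (126 usable): 192.168.125.0/25
61 hosts -> /26 (62 usable): 192.168.125.128/26
Allocation: 192.168.124.0/24 (156 hosts, 254 usable); 192.168.125.0/25 (79 hosts, 126 usable); 192.168.125.128/26 (61 hosts, 62 usable)


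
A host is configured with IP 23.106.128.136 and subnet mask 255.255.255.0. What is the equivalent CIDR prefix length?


Binary: 11111111.11111111.11111111.00000000
Count leading 1s
Prefix: /24


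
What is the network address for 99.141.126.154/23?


IP:   01100011.10001101.01111110.10011010
Mask: 11111111.11111111.11111110.00000000
AND operation:
Net:  01100011.10001101.01111110.00000000
Network: 99.141.126.0/23


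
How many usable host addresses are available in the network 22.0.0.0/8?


Host bits = 32 - 8 = 24
Total addresses = 2^24 = 16777216
Usable = total - 2 (network and broadcast)
Usable hosts: 16777214


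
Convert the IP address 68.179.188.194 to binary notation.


68 = 01000100
179 = 10110011
188 = 10111100
194 = 11000010
Binary: 01000100.10110011.10111100.11000010


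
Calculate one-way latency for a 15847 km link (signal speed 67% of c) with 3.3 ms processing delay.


Speed = 0.67 * 3e5 km/s = 201000 km/s
Propagation delay = 15847 / 201000 = 0.0788 s = 78.8408 ms
Processing delay = 3.3 ms
Total one-way latency = 82.1408 ms


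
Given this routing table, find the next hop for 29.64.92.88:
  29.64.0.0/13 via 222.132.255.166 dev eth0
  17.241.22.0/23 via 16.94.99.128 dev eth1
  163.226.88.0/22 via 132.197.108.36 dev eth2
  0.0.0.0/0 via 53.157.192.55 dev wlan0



Longest prefix match for 29.64.92.88:
  /13 29.64.0.0: MATCH
  /23 17.241.22.0: no
  /22 163.226.88.0: no
  /0 0.0.0.0: MATCH
Selected: next-hop 222.132.255.166 via eth0 (matched /13)


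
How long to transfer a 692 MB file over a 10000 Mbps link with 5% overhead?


Effective throughput = 10000 * (1 - 5/100) = 9500 Mbps
File size in Mb = 692 * 8 = 5536 Mb
Time = 5536 / 9500
Time = 0.5827 seconds


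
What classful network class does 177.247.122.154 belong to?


First octet: 177
Binary: 10110001
10xxxxxx -> Class B (128-191)
Class B, default mask 255.255.0.0 (/16)


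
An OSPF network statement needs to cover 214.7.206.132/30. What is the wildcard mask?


Subnet mask: 255.255.255.252
Wildcard = 255.255.255.255 - subnet mask
255 - 255 = 0
255 - 255 = 0
255 - 255 = 0
255 - 252 = 3
Wildcard: 0.0.0.3


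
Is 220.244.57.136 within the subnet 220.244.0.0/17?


Subnet network: 220.244.0.0
Test IP AND mask: 220.244.0.0
Yes, 220.244.57.136 is in 220.244.0.0/17


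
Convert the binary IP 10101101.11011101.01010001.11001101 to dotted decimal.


10101101 = 173
11011101 = 221
01010001 = 81
11001101 = 205
IP: 173.221.81.205


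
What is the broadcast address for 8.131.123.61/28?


Network: 8.131.123.48/28
Host bits = 4
Set all host bits to 1:
Broadcast: 8.131.123.63


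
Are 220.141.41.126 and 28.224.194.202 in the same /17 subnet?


Mask: 255.255.128.0
220.141.41.126 AND mask = 220.141.0.0
28.224.194.202 AND mask = 28.224.128.0
No, different subnets (220.141.0.0 vs 28.224.128.0)


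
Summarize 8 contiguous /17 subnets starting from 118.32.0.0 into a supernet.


Original prefix: /17
Number of subnets: 8 = 2^3
New prefix = 17 - 3 = 14
Supernet: 118.32.0.0/14


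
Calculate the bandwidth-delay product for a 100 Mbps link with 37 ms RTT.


BDP = bandwidth * RTT
= 100 Mbps * 37 ms
= 100 * 1e6 * 37 / 1000 bits
= 3700000 bits
= 462500 bytes
= 451.6602 KB
BDP = 3700000 bits (462500 bytes)


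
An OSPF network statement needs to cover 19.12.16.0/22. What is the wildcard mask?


Subnet mask: 255.255.252.0
Wildcard = 255.255.255.255 - subnet mask
255 - 255 = 0
255 - 255 = 0
255 - 252 = 3
255 - 0 = 255
Wildcard: 0.0.3.255


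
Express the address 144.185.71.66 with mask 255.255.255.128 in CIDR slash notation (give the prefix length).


Binary: 11111111.11111111.11111111.10000000
Count leading 1s
Prefix: /25


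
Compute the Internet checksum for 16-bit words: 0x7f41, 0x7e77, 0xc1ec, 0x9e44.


Sum all words (with carry folding):
+ 0x7f41 = 0x7f41
+ 0x7e77 = 0xfdb8
+ 0xc1ec = 0xbfa5
+ 0x9e44 = 0x5dea
One's complement: ~0x5dea
Checksum = 0xa215


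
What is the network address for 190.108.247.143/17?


IP:   10111110.01101100.11110111.10001111
Mask: 11111111.11111111.10000000.00000000
AND operation:
Net:  10111110.01101100.10000000.00000000
Network: 190.108.128.0/17


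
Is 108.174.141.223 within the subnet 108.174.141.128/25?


Subnet network: 108.174.141.128
Test IP AND mask: 108.174.141.128
Yes, 108.174.141.223 is in 108.174.141.128/25


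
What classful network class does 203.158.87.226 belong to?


First octet: 203
Binary: 11001011
110xxxxx -> Class C (192-223)
Class C, default mask 255.255.255.0 (/24)


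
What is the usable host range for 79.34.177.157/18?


Network: 79.34.128.0
Broadcast: 79.34.191.255
First usable = network + 1
Last usable = broadcast - 1
Range: 79.34.128.1 to 79.34.191.254


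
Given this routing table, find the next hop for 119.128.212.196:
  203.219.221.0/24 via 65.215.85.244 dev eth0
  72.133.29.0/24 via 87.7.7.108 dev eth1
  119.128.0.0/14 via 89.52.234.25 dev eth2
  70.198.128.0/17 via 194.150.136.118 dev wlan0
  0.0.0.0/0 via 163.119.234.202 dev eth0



Longest prefix match for 119.128.212.196:
  /24 203.219.221.0: no
  /24 72.133.29.0: no
  /14 119.128.0.0: MATCH
  /17 70.198.128.0: no
  /0 0.0.0.0: MATCH
Selected: next-hop 89.52.234.25 via eth2 (matched /14)


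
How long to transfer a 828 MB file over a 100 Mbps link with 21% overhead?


Effective throughput = 100 * (1 - 21/100) = 79 Mbps
File size in Mb = 828 * 8 = 6624 Mb
Time = 6624 / 79
Time = 83.8481 seconds


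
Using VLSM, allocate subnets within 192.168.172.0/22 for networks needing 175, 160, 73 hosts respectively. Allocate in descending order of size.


175 hosts -> /24 (254 usable): 192.168.172.0/24
160 hosts -> /24 (254 usable): 192.168.173.0/24
73 hosts -> /25 (126 usable): 192.168.174.0/25
Allocation: 192.168.172.0/24 (175 hosts, 254 usable); 192.168.173.0/24 (160 hosts, 254 usable); 192.168.174.0/25 (73 hosts, 126 usable)


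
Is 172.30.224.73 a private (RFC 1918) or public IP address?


RFC 1918 private ranges:
  10.0.0.0/8 (10.0.0.0 - 10.255.255.255)
  172.16.0.0/12 (172.16.0.0 - 172.31.255.255)
  192.168.0.0/16 (192.168.0.0 - 192.168.255.255)
Private (in 172.16.0.0/12)


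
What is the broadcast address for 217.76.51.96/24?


Network: 217.76.51.0/24
Host bits = 8
Set all host bits to 1:
Broadcast: 217.76.51.255


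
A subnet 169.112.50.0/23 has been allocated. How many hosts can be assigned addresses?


Host bits = 32 - 23 = 9
Total addresses = 2^9 = 512
Usable = total - 2 (network and broadcast)
Usable hosts: 510


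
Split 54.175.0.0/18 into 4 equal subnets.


New prefix = 18 + 2 = 20
Each subnet has 4096 addresses
  54.175.0.0/20
  54.175.16.0/20
  54.175.32.0/20
  54.175.48.0/20
Subnets: 54.175.0.0/20, 54.175.16.0/20, 54.175.32.0/20, 54.175.48.0/20


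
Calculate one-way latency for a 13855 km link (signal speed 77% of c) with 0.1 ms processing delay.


Speed = 0.77 * 3e5 km/s = 231000 km/s
Propagation delay = 13855 / 231000 = 0.06 s = 59.9784 ms
Processing delay = 0.1 ms
Total one-way latency = 60.0784 ms


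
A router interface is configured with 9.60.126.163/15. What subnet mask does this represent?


/15 means 15 network bits, 17 host bits
Binary: 11111111111111100000000000000000
Mask: 255.254.0.0


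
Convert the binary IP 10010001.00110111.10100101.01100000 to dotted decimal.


10010001 = 145
00110111 = 55
10100101 = 165
01100000 = 96
IP: 145.55.165.96


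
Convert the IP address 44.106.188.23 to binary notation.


44 = 00101100
106 = 01101010
188 = 10111100
23 = 00010111
Binary: 00101100.01101010.10111100.00010111


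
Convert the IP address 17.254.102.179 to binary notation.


17 = 00010001
254 = 11111110
102 = 01100110
179 = 10110011
Binary: 00010001.11111110.01100110.10110011


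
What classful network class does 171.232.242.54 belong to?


First octet: 171
Binary: 10101011
10xxxxxx -> Class B (128-191)
Class B, default mask 255.255.0.0 (/16)


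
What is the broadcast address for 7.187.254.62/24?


Network: 7.187.254.0/24
Host bits = 8
Set all host bits to 1:
Broadcast: 7.187.254.255


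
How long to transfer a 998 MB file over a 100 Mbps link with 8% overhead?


Effective throughput = 100 * (1 - 8/100) = 92 Mbps
File size in Mb = 998 * 8 = 7984 Mb
Time = 7984 / 92
Time = 86.7826 seconds


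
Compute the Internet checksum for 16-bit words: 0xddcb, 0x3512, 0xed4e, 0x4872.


Sum all words (with carry folding):
+ 0xddcb = 0xddcb
+ 0x3512 = 0x12de
+ 0xed4e = 0x002d
+ 0x4872 = 0x489f
One's complement: ~0x489f
Checksum = 0xb760


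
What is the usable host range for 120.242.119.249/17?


Network: 120.242.0.0
Broadcast: 120.242.127.255
First usable = network + 1
Last usable = broadcast - 1
Range: 120.242.0.1 to 120.242.127.254


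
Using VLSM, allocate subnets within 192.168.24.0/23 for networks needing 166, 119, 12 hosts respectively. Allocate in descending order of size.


166 hosts -> /24 (254 usable): 192.168.24.0/24
119 hosts -> /25 (126 usable): 192.168.25.0/25
12 hosts -> /28 (14 usable): 192.168.25.128/28
Allocation: 192.168.24.0/24 (166 hosts, 254 usable); 192.168.25.0/25 (119 hosts, 126 usable); 192.168.25.128/28 (12 hosts, 14 usable)


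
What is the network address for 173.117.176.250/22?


IP:   10101101.01110101.10110000.11111010
Mask: 11111111.11111111.11111100.00000000
AND operation:
Net:  10101101.01110101.10110000.00000000
Network: 173.117.176.0/22


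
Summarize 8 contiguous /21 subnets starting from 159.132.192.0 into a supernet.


Original prefix: /21
Number of subnets: 8 = 2^3
New prefix = 21 - 3 = 18
Supernet: 159.132.192.0/18


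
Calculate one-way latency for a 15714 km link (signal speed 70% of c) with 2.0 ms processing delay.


Speed = 0.7 * 3e5 km/s = 210000 km/s
Propagation delay = 15714 / 210000 = 0.0748 s = 74.8286 ms
Processing delay = 2.0 ms
Total one-way latency = 76.8286 ms


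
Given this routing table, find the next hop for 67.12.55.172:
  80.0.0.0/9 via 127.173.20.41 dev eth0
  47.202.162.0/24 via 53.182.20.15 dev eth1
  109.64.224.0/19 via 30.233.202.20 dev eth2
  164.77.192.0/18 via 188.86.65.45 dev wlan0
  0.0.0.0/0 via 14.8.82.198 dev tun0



Longest prefix match for 67.12.55.172:
  /9 80.0.0.0: no
  /24 47.202.162.0: no
  /19 109.64.224.0: no
  /18 164.77.192.0: no
  /0 0.0.0.0: MATCH
Selected: next-hop 14.8.82.198 via tun0 (matched /0)


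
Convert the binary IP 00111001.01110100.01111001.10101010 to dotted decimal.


00111001 = 57
01110100 = 116
01111001 = 121
10101010 = 170
IP: 57.116.121.170


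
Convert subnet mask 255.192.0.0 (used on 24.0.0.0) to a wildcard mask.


Subnet mask: 255.192.0.0
Wildcard = 255.255.255.255 - subnet mask
255 - 255 = 0
255 - 192 = 63
255 - 0 = 255
255 - 0 = 255
Wildcard: 0.63.255.255


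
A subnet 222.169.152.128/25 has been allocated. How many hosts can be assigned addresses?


Host bits = 32 - 25 = 7
Total addresses = 2^7 = 128
Usable = total - 2 (network and broadcast)
Usable hosts: 126


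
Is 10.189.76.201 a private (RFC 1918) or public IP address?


RFC 1918 private ranges:
  10.0.0.0/8 (10.0.0.0 - 10.255.255.255)
  172.16.0.0/12 (172.16.0.0 - 172.31.255.255)
  192.168.0.0/16 (192.168.0.0 - 192.168.255.255)
Private (in 10.0.0.0/8)


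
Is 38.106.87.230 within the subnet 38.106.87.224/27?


Subnet network: 38.106.87.224
Test IP AND mask: 38.106.87.224
Yes, 38.106.87.230 is in 38.106.87.224/27


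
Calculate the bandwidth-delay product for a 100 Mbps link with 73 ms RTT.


BDP = bandwidth * RTT
= 100 Mbps * 73 ms
= 100 * 1e6 * 73 / 1000 bits
= 7300000 bits
= 912500 bytes
= 891.1133 KB
BDP = 7300000 bits (912500 bytes)


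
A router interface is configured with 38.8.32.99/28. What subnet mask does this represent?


/28 means 28 network bits, 4 host bits
Binary: 11111111111111111111111111110000
Mask: 255.255.255.240


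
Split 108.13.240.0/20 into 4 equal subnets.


New prefix = 20 + 2 = 22
Each subnet has 1024 addresses
  108.13.240.0/22
  108.13.244.0/22
  108.13.248.0/22
  108.13.252.0/22
Subnets: 108.13.240.0/22, 108.13.244.0/22, 108.13.248.0/22, 108.13.252.0/22


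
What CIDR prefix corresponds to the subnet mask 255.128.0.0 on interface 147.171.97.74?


Binary: 11111111.10000000.00000000.00000000
Count leading 1s
Prefix: /9


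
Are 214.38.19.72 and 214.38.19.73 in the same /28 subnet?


Mask: 255.255.255.240
214.38.19.72 AND mask = 214.38.19.64
214.38.19.73 AND mask = 214.38.19.64
Yes, same subnet (214.38.19.64)


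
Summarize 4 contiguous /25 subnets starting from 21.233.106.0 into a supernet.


Original prefix: /25
Number of subnets: 4 = 2^2
New prefix = 25 - 2 = 23
Supernet: 21.233.106.0/23


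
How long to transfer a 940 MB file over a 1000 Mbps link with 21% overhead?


Effective throughput = 1000 * (1 - 21/100) = 790 Mbps
File size in Mb = 940 * 8 = 7520 Mb
Time = 7520 / 790
Time = 9.519 seconds


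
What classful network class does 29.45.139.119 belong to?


First octet: 29
Binary: 00011101
0xxxxxxx -> Class A (1-126)
Class A, default mask 255.0.0.0 (/8)


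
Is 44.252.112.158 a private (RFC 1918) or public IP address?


RFC 1918 private ranges:
  10.0.0.0/8 (10.0.0.0 - 10.255.255.255)
  172.16.0.0/12 (172.16.0.0 - 172.31.255.255)
  192.168.0.0/16 (192.168.0.0 - 192.168.255.255)
Public (not in any RFC 1918 range)


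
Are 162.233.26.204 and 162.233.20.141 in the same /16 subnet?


Mask: 255.255.0.0
162.233.26.204 AND mask = 162.233.0.0
162.233.20.141 AND mask = 162.233.0.0
Yes, same subnet (162.233.0.0)


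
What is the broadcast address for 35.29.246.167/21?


Network: 35.29.240.0/21
Host bits = 11
Set all host bits to 1:
Broadcast: 35.29.247.255


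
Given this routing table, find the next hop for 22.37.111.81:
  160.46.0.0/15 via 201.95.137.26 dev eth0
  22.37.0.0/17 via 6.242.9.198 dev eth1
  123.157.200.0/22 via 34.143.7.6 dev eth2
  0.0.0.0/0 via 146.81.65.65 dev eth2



Longest prefix match for 22.37.111.81:
  /15 160.46.0.0: no
  /17 22.37.0.0: MATCH
  /22 123.157.200.0: no
  /0 0.0.0.0: MATCH
Selected: next-hop 6.242.9.198 via eth1 (matched /17)


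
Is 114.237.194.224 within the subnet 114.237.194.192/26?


Subnet network: 114.237.194.192
Test IP AND mask: 114.237.194.192
Yes, 114.237.194.224 is in 114.237.194.192/26


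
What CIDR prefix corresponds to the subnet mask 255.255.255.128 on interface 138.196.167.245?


Binary: 11111111.11111111.11111111.10000000
Count leading 1s
Prefix: /25


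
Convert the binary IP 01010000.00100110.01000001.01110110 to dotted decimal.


01010000 = 80
00100110 = 38
01000001 = 65
01110110 = 118
IP: 80.38.65.118


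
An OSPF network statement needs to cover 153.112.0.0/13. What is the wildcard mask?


Subnet mask: 255.248.0.0
Wildcard = 255.255.255.255 - subnet mask
255 - 255 = 0
255 - 248 = 7
255 - 0 = 255
255 - 0 = 255
Wildcard: 0.7.255.255


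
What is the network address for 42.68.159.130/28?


IP:   00101010.01000100.10011111.10000010
Mask: 11111111.11111111.11111111.11110000
AND operation:
Net:  00101010.01000100.10011111.10000000
Network: 42.68.159.128/28


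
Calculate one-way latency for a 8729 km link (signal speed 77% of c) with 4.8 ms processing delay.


Speed = 0.77 * 3e5 km/s = 231000 km/s
Propagation delay = 8729 / 231000 = 0.0378 s = 37.7879 ms
Processing delay = 4.8 ms
Total one-way latency = 42.5879 ms


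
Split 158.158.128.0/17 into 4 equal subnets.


New prefix = 17 + 2 = 19
Each subnet has 8192 addresses
  158.158.128.0/19
  158.158.160.0/19
  158.158.192.0/19
  158.158.224.0/19
Subnets: 158.158.128.0/19, 158.158.160.0/19, 158.158.192.0/19, 158.158.224.0/19


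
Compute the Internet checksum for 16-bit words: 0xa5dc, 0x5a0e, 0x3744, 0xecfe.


Sum all words (with carry folding):
+ 0xa5dc = 0xa5dc
+ 0x5a0e = 0xffea
+ 0x3744 = 0x372f
+ 0xecfe = 0x242e
One's complement: ~0x242e
Checksum = 0xdbd1


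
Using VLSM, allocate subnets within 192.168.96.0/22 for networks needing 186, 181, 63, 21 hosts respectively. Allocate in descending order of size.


186 hosts -> /24 (254 usable): 192.168.96.0/24
181 hosts -> /24 (254 usable): 192.168.97.0/24
63 hosts -> /25 (126 usable): 192.168.98.0/25
21 hosts -> /27 (30 usable): 192.168.98.128/27
Allocation: 192.168.96.0/24 (186 hosts, 254 usable); 192.168.97.0/24 (181 hosts, 254 usable); 192.168.98.0/25 (63 hosts, 126 usable); 192.168.98.128/27 (21 hosts, 30 usable)


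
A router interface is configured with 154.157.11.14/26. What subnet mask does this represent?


/26 means 26 network bits, 6 host bits
Binary: 11111111111111111111111111000000
Mask: 255.255.255.192


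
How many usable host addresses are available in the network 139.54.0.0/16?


Host bits = 32 - 16 = 16
Total addresses = 2^16 = 65536
Usable = total - 2 (network and broadcast)
Usable hosts: 65534


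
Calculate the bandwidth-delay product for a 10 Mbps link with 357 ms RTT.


BDP = bandwidth * RTT
= 10 Mbps * 357 ms
= 10 * 1e6 * 357 / 1000 bits
= 3570000 bits
= 446250 bytes
= 435.791 KB
BDP = 3570000 bits (446250 bytes)


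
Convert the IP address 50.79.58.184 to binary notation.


50 = 00110010
79 = 01001111
58 = 00111010
184 = 10111000
Binary: 00110010.01001111.00111010.10111000


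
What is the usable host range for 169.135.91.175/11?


Network: 169.128.0.0
Broadcast: 169.159.255.255
First usable = network + 1
Last usable = broadcast - 1
Range: 169.128.0.1 to 169.159.255.254


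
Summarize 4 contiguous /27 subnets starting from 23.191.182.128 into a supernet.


Original prefix: /27
Number of subnets: 4 = 2^2
New prefix = 27 - 2 = 25
Supernet: 23.191.182.128/25


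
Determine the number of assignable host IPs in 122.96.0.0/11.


Host bits = 32 - 11 = 21
Total addresses = 2^21 = 2097152
Usable = total - 2 (network and broadcast)
Usable hosts: 2097150


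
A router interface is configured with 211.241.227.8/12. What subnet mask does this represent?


/12 means 12 network bits, 20 host bits
Binary: 11111111111100000000000000000000
Mask: 255.240.0.0


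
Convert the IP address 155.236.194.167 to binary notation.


155 = 10011011
236 = 11101100
194 = 11000010
167 = 10100111
Binary: 10011011.11101100.11000010.10100111


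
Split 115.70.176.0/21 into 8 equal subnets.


New prefix = 21 + 3 = 24
Each subnet has 256 addresses
  115.70.176.0/24
  115.70.177.0/24
  115.70.178.0/24
  115.70.179.0/24
  115.70.180.0/24
  115.70.181.0/24
  115.70.182.0/24
  115.70.183.0/24
Subnets: 115.70.176.0/24, 115.70.177.0/24, 115.70.178.0/24, 115.70.179.0/24, 115.70.180.0/24, 115.70.181.0/24, 115.70.182.0/24, 115.70.183.0/24


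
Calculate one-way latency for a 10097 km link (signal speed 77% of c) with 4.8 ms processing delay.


Speed = 0.77 * 3e5 km/s = 231000 km/s
Propagation delay = 10097 / 231000 = 0.0437 s = 43.71 ms
Processing delay = 4.8 ms
Total one-way latency = 48.51 ms


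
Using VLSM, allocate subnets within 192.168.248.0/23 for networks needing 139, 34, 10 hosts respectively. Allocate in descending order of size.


139 hosts -> /24 (254 usable): 192.168.248.0/24
34 hosts -> /26 (62 usable): 192.168.249.0/26
10 hosts -> /28 (14 usable): 192.168.249.64/28
Allocation: 192.168.248.0/24 (139 hosts, 254 usable); 192.168.249.0/26 (34 hosts, 62 usable); 192.168.249.64/28 (10 hosts, 14 usable)


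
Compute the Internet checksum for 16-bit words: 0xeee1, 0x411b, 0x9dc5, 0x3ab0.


Sum all words (with carry folding):
+ 0xeee1 = 0xeee1
+ 0x411b = 0x2ffd
+ 0x9dc5 = 0xcdc2
+ 0x3ab0 = 0x0873
One's complement: ~0x0873
Checksum = 0xf78c


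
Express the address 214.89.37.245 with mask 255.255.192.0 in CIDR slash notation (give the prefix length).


Binary: 11111111.11111111.11000000.00000000
Count leading 1s
Prefix: /18


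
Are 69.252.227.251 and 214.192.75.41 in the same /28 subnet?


Mask: 255.255.255.240
69.252.227.251 AND mask = 69.252.227.240
214.192.75.41 AND mask = 214.192.75.32
No, different subnets (69.252.227.240 vs 214.192.75.32)


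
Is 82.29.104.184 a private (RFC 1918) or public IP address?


RFC 1918 private ranges:
  10.0.0.0/8 (10.0.0.0 - 10.255.255.255)
  172.16.0.0/12 (172.16.0.0 - 172.31.255.255)
  192.168.0.0/16 (192.168.0.0 - 192.168.255.255)
Public (not in any RFC 1918 range)


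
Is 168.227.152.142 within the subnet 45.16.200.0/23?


Subnet network: 45.16.200.0
Test IP AND mask: 168.227.152.0
No, 168.227.152.142 is not in 45.16.200.0/23


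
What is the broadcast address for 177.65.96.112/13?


Network: 177.64.0.0/13
Host bits = 19
Set all host bits to 1:
Broadcast: 177.71.255.255


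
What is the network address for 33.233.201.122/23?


IP:   00100001.11101001.11001001.01111010
Mask: 11111111.11111111.11111110.00000000
AND operation:
Net:  00100001.11101001.11001000.00000000
Network: 33.233.200.0/23


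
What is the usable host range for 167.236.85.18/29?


Network: 167.236.85.16
Broadcast: 167.236.85.23
First usable = network + 1
Last usable = broadcast - 1
Range: 167.236.85.17 to 167.236.85.22


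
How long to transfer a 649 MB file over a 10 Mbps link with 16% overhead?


Effective throughput = 10 * (1 - 16/100) = 8.4 Mbps
File size in Mb = 649 * 8 = 5192 Mb
Time = 5192 / 8.4
Time = 618.0952 seconds


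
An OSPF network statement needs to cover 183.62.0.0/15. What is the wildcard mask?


Subnet mask: 255.254.0.0
Wildcard = 255.255.255.255 - subnet mask
255 - 255 = 0
255 - 254 = 1
255 - 0 = 255
255 - 0 = 255
Wildcard: 0.1.255.255


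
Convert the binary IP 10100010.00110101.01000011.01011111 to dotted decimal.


10100010 = 162
00110101 = 53
01000011 = 67
01011111 = 95
IP: 162.53.67.95


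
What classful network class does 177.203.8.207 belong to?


First octet: 177
Binary: 10110001
10xxxxxx -> Class B (128-191)
Class B, default mask 255.255.0.0 (/16)


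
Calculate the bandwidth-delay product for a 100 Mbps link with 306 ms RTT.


BDP = bandwidth * RTT
= 100 Mbps * 306 ms
= 100 * 1e6 * 306 / 1000 bits
= 30600000 bits
= 3825000 bytes
= 3735.3516 KB
BDP = 30600000 bits (3825000 bytes)


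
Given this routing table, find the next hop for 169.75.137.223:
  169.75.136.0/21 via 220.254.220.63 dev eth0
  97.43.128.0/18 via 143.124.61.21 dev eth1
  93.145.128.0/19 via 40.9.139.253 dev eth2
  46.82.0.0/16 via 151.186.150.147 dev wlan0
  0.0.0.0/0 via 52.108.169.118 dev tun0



Longest prefix match for 169.75.137.223:
  /21 169.75.136.0: MATCH
  /18 97.43.128.0: no
  /19 93.145.128.0: no
  /16 46.82.0.0: no
  /0 0.0.0.0: MATCH
Selected: next-hop 220.254.220.63 via eth0 (matched /21)


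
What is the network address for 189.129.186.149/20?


IP:   10111101.10000001.10111010.10010101
Mask: 11111111.11111111.11110000.00000000
AND operation:
Net:  10111101.10000001.10110000.00000000
Network: 189.129.176.0/20


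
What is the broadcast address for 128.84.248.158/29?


Network: 128.84.248.152/29
Host bits = 3
Set all host bits to 1:
Broadcast: 128.84.248.159


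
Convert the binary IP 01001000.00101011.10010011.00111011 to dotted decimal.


01001000 = 72
00101011 = 43
10010011 = 147
00111011 = 59
IP: 72.43.147.59


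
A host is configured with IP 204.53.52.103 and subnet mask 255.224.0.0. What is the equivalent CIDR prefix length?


Binary: 11111111.11100000.00000000.00000000
Count leading 1s
Prefix: /11


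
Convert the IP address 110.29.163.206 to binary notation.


110 = 01101110
29 = 00011101
163 = 10100011
206 = 11001110
Binary: 01101110.00011101.10100011.11001110


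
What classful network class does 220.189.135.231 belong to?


First octet: 220
Binary: 11011100
110xxxxx -> Class C (192-223)
Class C, default mask 255.255.255.0 (/24)


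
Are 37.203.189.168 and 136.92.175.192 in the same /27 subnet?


Mask: 255.255.255.224
37.203.189.168 AND mask = 37.203.189.160
136.92.175.192 AND mask = 136.92.175.192
No, different subnets (37.203.189.160 vs 136.92.175.192)


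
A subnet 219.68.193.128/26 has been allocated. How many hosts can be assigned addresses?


Host bits = 32 - 26 = 6
Total addresses = 2^6 = 64
Usable = total - 2 (network and broadcast)
Usable hosts: 62


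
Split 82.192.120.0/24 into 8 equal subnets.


New prefix = 24 + 3 = 27
Each subnet has 32 addresses
  82.192.120.0/27
  82.192.120.32/27
  82.192.120.64/27
  82.192.120.96/27
  82.192.120.128/27
  82.192.120.160/27
  82.192.120.192/27
  82.192.120.224/27
Subnets: 82.192.120.0/27, 82.192.120.32/27, 82.192.120.64/27, 82.192.120.96/27, 82.192.120.128/27, 82.192.120.160/27, 82.192.120.192/27, 82.192.120.224/27
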